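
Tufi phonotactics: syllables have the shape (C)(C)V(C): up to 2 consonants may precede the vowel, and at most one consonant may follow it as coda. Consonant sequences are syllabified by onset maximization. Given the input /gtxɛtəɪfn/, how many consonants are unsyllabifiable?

Under (C)(C)V(C), the unsyllabifiable consonants are /g/, /n/ (at most one coda consonant is licensed; onsets may contain at most 2 consonants).

2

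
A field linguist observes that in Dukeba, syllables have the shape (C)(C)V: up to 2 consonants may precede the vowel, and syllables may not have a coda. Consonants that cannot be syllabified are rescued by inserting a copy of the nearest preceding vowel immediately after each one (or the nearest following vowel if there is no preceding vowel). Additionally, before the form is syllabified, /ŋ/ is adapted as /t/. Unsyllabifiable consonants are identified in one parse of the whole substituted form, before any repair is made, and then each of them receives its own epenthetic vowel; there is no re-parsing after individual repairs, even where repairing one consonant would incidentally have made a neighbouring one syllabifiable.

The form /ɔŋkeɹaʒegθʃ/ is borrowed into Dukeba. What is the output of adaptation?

Substitution: /ŋ/ → /t/, giving /ɔtkeɹaʒegθʃ/.
Under (C)(C)V, the unsyllabifiable consonants are /g/, /θ/, /ʃ/ (no codas are permitted; onsets may contain at most 2 consonants).
Each unlicensed consonant becomes the onset of a new syllable: /g/ → /ge/, /θ/ → /θe/, /ʃ/ → /ʃe/.

ɔtkeɹaʒegeθeʃe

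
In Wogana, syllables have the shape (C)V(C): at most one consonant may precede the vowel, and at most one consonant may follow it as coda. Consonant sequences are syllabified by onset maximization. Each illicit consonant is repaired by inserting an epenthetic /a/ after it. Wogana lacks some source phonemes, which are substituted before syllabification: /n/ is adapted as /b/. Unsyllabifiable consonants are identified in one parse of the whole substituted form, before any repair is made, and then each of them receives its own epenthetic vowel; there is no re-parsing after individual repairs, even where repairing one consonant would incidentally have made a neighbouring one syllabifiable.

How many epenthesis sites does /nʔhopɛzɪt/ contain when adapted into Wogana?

After substitution the input is /bʔhopɛzɪt/.
The unsyllabifiable consonants are /b/, /ʔ/; each receives one epenthetic vowel.

2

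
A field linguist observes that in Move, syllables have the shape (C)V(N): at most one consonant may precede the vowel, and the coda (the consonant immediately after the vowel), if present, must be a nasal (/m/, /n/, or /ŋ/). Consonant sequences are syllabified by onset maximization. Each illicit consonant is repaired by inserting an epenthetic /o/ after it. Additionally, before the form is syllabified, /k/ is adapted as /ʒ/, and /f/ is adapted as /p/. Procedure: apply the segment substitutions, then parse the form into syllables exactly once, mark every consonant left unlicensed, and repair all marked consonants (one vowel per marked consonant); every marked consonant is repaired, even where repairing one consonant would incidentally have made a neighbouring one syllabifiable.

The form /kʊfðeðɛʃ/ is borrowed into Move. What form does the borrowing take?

Substitution: /k/ → /ʒ/, /f/ → /p/, giving /ʒʊpðeðɛʃ/.
The consonants /p/, /ʃ/ cannot be parsed into a legal (C)V(N) syllable (only a nasal (/m/, /n/, or /ŋ/) is licensed in coda position; onsets are limited to one consonant).
Each unlicensed consonant becomes the onset of a new syllable: /p/ → /po/, /ʃ/ → /ʃo/.

ʒʊpoðeðɛʃo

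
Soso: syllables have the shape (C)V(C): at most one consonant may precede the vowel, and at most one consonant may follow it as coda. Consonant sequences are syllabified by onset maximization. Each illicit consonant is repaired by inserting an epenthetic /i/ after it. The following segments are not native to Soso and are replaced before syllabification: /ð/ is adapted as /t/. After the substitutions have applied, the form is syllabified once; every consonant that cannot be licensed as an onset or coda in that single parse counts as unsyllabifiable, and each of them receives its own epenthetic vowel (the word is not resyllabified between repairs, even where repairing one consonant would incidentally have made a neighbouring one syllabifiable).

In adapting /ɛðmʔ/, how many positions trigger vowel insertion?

2

After substitution the input is /ɛtmʔ/.
The unsyllabifiable consonants are /m/, /ʔ/; each receives one epenthetic vowel.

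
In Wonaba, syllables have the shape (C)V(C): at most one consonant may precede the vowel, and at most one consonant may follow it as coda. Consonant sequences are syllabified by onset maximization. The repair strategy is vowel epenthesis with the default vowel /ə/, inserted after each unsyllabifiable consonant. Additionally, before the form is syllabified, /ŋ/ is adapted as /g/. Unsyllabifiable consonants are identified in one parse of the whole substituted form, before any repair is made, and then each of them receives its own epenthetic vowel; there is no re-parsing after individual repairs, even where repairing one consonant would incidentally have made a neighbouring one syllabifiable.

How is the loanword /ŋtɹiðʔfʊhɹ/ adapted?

Substitution: /ŋ/ → /g/, giving /gtɹiðʔfʊhɹ/.
Syllabifying with onset maximization leaves /g/, /t/, /ʔ/, /ɹ/ stranded (at most one coda consonant is licensed; onsets are limited to one consonant).
Each unlicensed consonant becomes the onset of a new syllable: /g/ → /gə/, /t/ → /tə/, /ʔ/ → /ʔə/, /ɹ/ → /ɹə/.

gətəɹiðʔəfʊhɹə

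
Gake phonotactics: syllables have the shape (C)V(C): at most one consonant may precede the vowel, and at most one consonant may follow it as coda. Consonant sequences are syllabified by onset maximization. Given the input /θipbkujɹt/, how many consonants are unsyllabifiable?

3

Under (C)V(C), the unsyllabifiable consonants are /b/, /ɹ/, /t/ (at most one coda consonant is licensed; onsets are limited to one consonant).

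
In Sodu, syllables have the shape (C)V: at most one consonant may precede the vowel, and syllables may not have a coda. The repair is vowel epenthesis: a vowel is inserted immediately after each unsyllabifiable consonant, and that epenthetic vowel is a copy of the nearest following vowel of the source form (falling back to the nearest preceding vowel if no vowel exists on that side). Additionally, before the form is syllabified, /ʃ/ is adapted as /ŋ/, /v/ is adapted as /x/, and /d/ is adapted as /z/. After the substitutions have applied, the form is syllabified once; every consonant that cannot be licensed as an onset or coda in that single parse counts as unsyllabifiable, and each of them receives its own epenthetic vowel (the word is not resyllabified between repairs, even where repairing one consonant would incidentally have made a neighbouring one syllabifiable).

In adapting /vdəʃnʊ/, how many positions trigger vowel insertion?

After substitution the input is /xzəŋnʊ/.
The unsyllabifiable consonants are /x/, /ŋ/; each receives one epenthetic vowel.

2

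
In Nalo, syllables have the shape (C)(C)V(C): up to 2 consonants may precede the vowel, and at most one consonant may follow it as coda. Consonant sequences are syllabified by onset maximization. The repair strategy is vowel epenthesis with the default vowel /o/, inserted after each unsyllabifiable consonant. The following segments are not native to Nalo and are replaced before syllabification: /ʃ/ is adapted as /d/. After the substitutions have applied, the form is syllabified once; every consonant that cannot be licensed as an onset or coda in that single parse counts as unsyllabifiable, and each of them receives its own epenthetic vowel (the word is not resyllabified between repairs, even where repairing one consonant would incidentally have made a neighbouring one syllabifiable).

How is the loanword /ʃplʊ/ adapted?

Substitution: /ʃ/ → /d/, giving /dplʊ/.
Under (C)(C)V(C), the unsyllabifiable consonants are /d/ (at most one coda consonant is licensed; onsets may contain at most 2 consonants).
Inserting the epenthetic vowel yields /d/ → /do/.

doplʊ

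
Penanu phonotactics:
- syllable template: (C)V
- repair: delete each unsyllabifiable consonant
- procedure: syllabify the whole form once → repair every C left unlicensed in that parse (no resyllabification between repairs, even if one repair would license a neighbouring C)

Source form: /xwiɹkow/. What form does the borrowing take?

Under (C)V, the unsyllabifiable consonants are /x/, /ɹ/, /w/ (no codas are permitted; onsets are limited to one consonant).
Each unlicensed consonant is deleted: /x/, /ɹ/, /w/.

wiko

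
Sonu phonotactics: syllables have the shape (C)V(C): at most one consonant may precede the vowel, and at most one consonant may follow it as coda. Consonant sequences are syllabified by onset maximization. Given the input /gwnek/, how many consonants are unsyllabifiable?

2

Syllabifying with onset maximization leaves /g/, /w/ stranded (at most one coda consonant is licensed; onsets are limited to one consonant).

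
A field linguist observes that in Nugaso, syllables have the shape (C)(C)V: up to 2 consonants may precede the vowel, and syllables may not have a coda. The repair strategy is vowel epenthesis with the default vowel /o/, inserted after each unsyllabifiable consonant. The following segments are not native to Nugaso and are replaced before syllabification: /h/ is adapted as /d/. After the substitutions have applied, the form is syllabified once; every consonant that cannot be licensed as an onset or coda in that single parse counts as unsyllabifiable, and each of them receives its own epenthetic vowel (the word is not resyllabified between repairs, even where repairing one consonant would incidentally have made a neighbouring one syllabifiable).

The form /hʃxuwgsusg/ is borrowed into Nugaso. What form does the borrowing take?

doʃxuwogsusogo

Substitution: /h/ → /d/, giving /dʃxuwgsusg/.
The consonants /d/, /w/, /s/, /g/ cannot be parsed into a legal (C)(C)V syllable (no codas are permitted; onsets may contain at most 2 consonants).
Each unlicensed consonant becomes the onset of a new syllable: /d/ → /do/, /w/ → /wo/, /s/ → /so/, /g/ → /go/.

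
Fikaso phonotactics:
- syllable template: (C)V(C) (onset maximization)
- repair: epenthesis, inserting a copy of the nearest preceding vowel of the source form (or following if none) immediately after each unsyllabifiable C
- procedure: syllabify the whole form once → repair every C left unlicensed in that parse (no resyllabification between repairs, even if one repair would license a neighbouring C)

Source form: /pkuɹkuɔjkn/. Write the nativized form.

pukuɹkuɔjkɔnɔ

Syllabifying with onset maximization leaves /p/, /k/, /n/ stranded (at most one coda consonant is licensed; onsets are limited to one consonant).
Inserting the epenthetic vowel yields /p/ → /pu/, /k/ → /kɔ/, /n/ → /nɔ/.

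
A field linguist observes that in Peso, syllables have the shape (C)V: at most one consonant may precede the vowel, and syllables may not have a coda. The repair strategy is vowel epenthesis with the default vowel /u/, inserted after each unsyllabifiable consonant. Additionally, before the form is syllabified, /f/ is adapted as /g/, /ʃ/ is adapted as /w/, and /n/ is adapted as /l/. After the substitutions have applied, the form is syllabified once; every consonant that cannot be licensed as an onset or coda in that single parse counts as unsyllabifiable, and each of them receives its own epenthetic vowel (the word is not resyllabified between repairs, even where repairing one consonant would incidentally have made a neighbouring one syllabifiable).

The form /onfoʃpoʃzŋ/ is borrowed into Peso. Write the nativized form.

Substitution: /n/ → /l/, /f/ → /g/, /ʃ/ → /w/, giving /olgowpowzŋ/.
Syllabifying with onset maximization leaves /l/, /w/, /w/, /z/, /ŋ/ stranded (no codas are permitted; onsets are limited to one consonant).
Each unlicensed consonant becomes the onset of a new syllable: /l/ → /lu/, /w/ → /wu/, /w/ → /wu/, /z/ → /zu/, /ŋ/ → /ŋu/.

olugowupowuzuŋu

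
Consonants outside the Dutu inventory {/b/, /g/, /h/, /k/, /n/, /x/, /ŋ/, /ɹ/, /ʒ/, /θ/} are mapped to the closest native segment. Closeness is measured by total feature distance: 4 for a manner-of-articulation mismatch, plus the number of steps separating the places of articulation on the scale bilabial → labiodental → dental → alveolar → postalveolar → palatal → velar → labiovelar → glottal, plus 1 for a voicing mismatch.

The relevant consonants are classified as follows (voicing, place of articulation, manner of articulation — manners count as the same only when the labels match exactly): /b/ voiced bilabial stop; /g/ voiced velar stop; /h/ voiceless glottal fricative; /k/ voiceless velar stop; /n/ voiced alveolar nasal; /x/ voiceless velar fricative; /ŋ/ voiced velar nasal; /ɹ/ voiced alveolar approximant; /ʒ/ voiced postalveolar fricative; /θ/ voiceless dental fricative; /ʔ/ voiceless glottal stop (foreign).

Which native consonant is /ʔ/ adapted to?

/k/ is closest: same manner (stop), place distance 2 (glottal→velar), same voicing; total 2. Next closest is /g/ at distance 3.

k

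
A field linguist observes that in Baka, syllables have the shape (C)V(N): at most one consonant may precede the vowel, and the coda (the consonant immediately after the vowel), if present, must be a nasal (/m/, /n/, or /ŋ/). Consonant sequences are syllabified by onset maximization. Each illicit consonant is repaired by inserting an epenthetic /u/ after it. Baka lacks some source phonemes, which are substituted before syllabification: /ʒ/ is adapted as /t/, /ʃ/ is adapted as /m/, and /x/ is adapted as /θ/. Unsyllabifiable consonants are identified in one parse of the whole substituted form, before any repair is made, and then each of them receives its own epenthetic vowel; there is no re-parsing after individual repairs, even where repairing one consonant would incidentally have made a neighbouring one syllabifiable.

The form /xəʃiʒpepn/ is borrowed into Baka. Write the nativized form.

θəmitupepunu

Substitution: /x/ → /θ/, /ʃ/ → /m/, /ʒ/ → /t/, giving /θəmitpepn/.
The consonants /t/, /p/, /n/ cannot be parsed into a legal (C)V(N) syllable (only a nasal (/m/, /n/, or /ŋ/) is licensed in coda position; onsets are limited to one consonant).
Each unlicensed consonant becomes the onset of a new syllable: /t/ → /tu/, /p/ → /pu/, /n/ → /nu/.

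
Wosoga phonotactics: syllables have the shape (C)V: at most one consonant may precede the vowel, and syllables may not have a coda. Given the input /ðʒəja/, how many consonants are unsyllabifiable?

The consonants /ð/ cannot be parsed into a legal (C)V syllable (no codas are permitted; onsets are limited to one consonant).

1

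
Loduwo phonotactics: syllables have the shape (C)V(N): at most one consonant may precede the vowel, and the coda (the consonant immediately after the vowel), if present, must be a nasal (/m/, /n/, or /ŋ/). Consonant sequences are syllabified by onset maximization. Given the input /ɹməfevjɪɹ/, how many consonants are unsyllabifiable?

3

Under (C)V(N), the unsyllabifiable consonants are /ɹ/, /v/, /ɹ/ (only a nasal (/m/, /n/, or /ŋ/) is licensed in coda position; onsets are limited to one consonant).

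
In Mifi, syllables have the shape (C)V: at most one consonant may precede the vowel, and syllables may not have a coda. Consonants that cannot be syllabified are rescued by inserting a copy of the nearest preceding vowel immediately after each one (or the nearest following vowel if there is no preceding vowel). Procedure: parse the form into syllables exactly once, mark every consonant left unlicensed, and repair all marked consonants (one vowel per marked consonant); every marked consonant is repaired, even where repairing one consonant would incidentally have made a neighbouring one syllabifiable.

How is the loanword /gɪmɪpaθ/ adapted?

gɪmɪpaθa

Syllabifying with onset maximization leaves /θ/ stranded (no codas are permitted; onsets are limited to one consonant).
Epenthesis after each stranded consonant: /θ/ → /θa/.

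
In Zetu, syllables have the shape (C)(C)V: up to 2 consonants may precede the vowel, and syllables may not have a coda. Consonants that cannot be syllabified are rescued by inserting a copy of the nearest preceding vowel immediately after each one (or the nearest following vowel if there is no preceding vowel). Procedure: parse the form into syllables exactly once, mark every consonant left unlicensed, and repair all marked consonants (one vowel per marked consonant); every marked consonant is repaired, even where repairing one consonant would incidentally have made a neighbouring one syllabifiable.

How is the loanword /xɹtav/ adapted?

The consonants /x/, /v/ cannot be parsed into a legal (C)(C)V syllable (no codas are permitted; onsets may contain at most 2 consonants).
Epenthesis after each stranded consonant: /x/ → /xa/, /v/ → /va/.

xaɹtava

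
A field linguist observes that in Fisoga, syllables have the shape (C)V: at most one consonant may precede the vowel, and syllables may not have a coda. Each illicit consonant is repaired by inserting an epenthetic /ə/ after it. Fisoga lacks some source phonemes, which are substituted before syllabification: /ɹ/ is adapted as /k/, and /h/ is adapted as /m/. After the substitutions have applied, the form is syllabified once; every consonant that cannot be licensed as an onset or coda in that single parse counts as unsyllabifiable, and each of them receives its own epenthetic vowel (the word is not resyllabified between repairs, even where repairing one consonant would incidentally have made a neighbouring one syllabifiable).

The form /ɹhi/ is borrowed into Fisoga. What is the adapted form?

kəmi

Substitution: /ɹ/ → /k/, /h/ → /m/, giving /kmi/.
The consonants /k/ cannot be parsed into a legal (C)V syllable (no codas are permitted; onsets are limited to one consonant).
Inserting the epenthetic vowel yields /k/ → /kə/.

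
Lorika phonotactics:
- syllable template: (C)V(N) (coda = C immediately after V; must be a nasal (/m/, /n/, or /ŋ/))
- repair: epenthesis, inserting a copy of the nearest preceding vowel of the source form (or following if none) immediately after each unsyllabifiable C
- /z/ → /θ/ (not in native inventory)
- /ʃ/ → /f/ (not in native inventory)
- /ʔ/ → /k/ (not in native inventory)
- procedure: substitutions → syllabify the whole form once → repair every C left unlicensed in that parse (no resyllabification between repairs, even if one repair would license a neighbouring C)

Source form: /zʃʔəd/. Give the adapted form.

Substitution: /z/ → /θ/, /ʃ/ → /f/, /ʔ/ → /k/, giving /θfkəd/.
Syllabifying with onset maximization leaves /θ/, /f/, /d/ stranded (only a nasal (/m/, /n/, or /ŋ/) is licensed in coda position; onsets are limited to one consonant).
Epenthesis after each stranded consonant: /θ/ → /θə/, /f/ → /fə/, /d/ → /də/.

θəfəkədə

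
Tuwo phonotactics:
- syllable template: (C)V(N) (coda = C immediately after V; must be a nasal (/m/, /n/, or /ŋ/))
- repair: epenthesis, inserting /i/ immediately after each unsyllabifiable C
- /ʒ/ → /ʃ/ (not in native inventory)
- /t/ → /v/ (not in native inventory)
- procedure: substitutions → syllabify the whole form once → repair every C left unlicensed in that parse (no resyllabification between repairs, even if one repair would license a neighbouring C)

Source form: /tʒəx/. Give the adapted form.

viʃəxi

Substitution: /t/ → /v/, /ʒ/ → /ʃ/, giving /vʃəx/.
The consonants /v/, /x/ cannot be parsed into a legal (C)V(N) syllable (only a nasal (/m/, /n/, or /ŋ/) is licensed in coda position; onsets are limited to one consonant).
Inserting the epenthetic vowel yields /v/ → /vi/, /x/ → /xi/.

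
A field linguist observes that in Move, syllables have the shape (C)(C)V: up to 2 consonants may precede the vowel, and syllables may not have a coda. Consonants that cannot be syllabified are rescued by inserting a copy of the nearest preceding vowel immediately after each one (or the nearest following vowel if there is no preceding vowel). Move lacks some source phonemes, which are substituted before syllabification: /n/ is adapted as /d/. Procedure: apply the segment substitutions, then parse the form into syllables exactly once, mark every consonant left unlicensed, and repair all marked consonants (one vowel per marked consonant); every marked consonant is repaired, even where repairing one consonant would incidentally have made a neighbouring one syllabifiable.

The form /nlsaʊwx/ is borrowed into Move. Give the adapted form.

Substitution: /n/ → /d/, giving /dlsaʊwx/.
Syllabifying with onset maximization leaves /d/, /w/, /x/ stranded (no codas are permitted; onsets may contain at most 2 consonants).
Epenthesis after each stranded consonant: /d/ → /da/, /w/ → /wʊ/, /x/ → /xʊ/.

dalsaʊwʊxʊ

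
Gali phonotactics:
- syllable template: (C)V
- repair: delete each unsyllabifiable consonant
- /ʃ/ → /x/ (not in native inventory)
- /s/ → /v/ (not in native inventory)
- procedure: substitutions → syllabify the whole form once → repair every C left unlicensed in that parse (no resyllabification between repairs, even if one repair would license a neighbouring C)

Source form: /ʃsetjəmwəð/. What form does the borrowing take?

Substitution: /ʃ/ → /x/, /s/ → /v/, giving /xvetjəmwəð/.
Under (C)V, the unsyllabifiable consonants are /x/, /t/, /m/, /ð/ (no codas are permitted; onsets are limited to one consonant).
Each unlicensed consonant is deleted: /x/, /t/, /m/, /ð/.

vejəwə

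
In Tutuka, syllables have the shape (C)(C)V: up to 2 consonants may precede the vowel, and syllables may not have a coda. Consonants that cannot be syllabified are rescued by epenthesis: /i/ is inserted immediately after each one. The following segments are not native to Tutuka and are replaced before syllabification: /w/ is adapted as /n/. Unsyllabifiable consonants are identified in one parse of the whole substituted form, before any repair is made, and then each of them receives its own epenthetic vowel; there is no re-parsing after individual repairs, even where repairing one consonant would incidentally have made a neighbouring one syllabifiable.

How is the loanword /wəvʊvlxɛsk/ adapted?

Substitution: /w/ → /n/, giving /nəvʊvlxɛsk/.
Under (C)(C)V, the unsyllabifiable consonants are /v/, /s/, /k/ (no codas are permitted; onsets may contain at most 2 consonants).
Each unlicensed consonant becomes the onset of a new syllable: /v/ → /vi/, /s/ → /si/, /k/ → /ki/.

nəvʊvilxɛsiki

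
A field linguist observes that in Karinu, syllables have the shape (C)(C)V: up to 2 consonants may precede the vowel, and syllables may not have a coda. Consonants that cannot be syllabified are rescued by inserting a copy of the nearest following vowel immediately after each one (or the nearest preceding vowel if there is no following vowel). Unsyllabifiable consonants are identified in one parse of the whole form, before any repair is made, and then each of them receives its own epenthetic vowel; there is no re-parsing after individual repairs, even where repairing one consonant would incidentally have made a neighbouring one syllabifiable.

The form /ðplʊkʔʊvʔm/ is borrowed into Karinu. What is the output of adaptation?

ðʊplʊkʔʊvʊʔʊmʊ

Under (C)(C)V, the unsyllabifiable consonants are /ð/, /v/, /ʔ/, /m/ (no codas are permitted; onsets may contain at most 2 consonants).
Each unlicensed consonant becomes the onset of a new syllable: /ð/ → /ðʊ/, /v/ → /vʊ/, /ʔ/ → /ʔʊ/, /m/ → /mʊ/.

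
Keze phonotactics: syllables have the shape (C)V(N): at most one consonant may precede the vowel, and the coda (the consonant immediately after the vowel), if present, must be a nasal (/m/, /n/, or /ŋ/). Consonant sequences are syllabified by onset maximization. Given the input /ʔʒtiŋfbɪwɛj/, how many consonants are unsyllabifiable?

Syllabifying with onset maximization leaves /ʔ/, /ʒ/, /f/, /j/ stranded (only a nasal (/m/, /n/, or /ŋ/) is licensed in coda position; onsets are limited to one consonant).

4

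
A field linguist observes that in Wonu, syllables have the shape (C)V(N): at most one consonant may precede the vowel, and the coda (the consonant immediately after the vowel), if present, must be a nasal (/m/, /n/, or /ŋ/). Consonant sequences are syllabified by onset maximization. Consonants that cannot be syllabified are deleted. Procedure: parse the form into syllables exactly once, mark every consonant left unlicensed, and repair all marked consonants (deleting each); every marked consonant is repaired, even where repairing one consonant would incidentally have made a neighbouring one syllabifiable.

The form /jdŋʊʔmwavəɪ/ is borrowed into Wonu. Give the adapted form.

ŋʊwavəɪ

The consonants /j/, /d/, /ʔ/, /m/ cannot be parsed into a legal (C)V(N) syllable (only a nasal (/m/, /n/, or /ŋ/) is licensed in coda position; onsets are limited to one consonant).
Deleting the stranded consonants removes /j/, /d/, /ʔ/, /m/.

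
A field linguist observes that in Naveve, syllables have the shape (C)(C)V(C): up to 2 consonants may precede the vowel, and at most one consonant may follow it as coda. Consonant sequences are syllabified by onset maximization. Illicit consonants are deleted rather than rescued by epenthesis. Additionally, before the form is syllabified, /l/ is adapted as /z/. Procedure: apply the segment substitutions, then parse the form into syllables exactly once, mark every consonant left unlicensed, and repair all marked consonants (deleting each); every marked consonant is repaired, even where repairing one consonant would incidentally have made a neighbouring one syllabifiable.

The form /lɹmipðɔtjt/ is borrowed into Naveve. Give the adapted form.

Substitution: /l/ → /z/, giving /zɹmipðɔtjt/.
Syllabifying with onset maximization leaves /z/, /j/, /t/ stranded (at most one coda consonant is licensed; onsets may contain at most 2 consonants).
Deletion applies to /z/, /j/, /t/.

ɹmipðɔt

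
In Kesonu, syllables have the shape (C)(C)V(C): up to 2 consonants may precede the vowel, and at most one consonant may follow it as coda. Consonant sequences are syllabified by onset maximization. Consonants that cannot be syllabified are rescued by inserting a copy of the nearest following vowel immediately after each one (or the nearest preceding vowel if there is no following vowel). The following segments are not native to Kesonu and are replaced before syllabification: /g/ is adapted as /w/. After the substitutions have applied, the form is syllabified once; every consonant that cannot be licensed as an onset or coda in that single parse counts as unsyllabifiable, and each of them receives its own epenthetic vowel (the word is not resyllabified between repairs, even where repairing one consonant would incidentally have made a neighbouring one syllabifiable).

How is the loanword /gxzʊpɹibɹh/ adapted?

Substitution: /g/ → /w/, giving /wxzʊpɹibɹh/.
Syllabifying with onset maximization leaves /w/, /ɹ/, /h/ stranded (at most one coda consonant is licensed; onsets may contain at most 2 consonants).
Epenthesis after each stranded consonant: /w/ → /wʊ/, /ɹ/ → /ɹi/, /h/ → /hi/.

wʊxzʊpɹibɹihi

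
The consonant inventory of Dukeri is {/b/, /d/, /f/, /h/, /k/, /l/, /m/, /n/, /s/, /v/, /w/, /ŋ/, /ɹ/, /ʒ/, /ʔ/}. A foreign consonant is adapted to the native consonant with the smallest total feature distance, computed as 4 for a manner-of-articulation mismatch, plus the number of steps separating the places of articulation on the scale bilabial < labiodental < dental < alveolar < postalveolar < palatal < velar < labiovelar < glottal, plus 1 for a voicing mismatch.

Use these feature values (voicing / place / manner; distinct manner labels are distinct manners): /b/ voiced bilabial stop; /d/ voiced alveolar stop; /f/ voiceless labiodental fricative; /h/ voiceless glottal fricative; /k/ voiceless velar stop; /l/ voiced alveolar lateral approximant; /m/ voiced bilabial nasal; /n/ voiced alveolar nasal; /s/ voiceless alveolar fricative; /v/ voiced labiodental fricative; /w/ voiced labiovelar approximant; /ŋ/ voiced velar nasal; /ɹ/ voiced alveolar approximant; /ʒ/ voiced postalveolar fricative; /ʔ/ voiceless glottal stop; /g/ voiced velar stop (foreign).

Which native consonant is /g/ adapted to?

/k/ is closest: same manner (stop), place distance 0 (velar→velar), voicing differs (+1); total 1. Next closest is /d/ at distance 3.

k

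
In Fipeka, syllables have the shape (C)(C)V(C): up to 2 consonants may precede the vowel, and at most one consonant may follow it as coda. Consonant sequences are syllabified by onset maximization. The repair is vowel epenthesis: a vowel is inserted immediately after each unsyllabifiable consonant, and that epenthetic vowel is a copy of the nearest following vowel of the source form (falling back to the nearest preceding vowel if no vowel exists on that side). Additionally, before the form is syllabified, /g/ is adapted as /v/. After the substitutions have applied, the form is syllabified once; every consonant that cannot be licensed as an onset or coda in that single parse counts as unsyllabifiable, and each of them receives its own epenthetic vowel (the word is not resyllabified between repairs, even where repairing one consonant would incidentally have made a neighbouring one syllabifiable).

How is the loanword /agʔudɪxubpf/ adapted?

Substitution: /g/ → /v/, giving /avʔudɪxubpf/.
Under (C)(C)V(C), the unsyllabifiable consonants are /p/, /f/ (at most one coda consonant is licensed; onsets may contain at most 2 consonants).
Epenthesis after each stranded consonant: /p/ → /pu/, /f/ → /fu/.

avʔudɪxubpufu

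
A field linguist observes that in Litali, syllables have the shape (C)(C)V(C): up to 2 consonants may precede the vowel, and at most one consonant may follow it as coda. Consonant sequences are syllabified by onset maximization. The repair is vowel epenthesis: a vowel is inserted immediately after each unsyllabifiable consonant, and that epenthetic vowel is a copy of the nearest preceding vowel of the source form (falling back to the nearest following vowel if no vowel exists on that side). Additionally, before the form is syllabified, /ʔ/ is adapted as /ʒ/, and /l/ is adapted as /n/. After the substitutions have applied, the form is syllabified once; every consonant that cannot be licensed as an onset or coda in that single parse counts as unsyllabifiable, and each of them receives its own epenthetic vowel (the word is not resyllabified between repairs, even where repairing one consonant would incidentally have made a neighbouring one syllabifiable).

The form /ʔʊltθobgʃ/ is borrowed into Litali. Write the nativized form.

ʒʊntθobgoʃo

Substitution: /ʔ/ → /ʒ/, /l/ → /n/, giving /ʒʊntθobgʃ/.
Under (C)(C)V(C), the unsyllabifiable consonants are /g/, /ʃ/ (at most one coda consonant is licensed; onsets may contain at most 2 consonants).
Inserting the epenthetic vowel yields /g/ → /go/, /ʃ/ → /ʃo/.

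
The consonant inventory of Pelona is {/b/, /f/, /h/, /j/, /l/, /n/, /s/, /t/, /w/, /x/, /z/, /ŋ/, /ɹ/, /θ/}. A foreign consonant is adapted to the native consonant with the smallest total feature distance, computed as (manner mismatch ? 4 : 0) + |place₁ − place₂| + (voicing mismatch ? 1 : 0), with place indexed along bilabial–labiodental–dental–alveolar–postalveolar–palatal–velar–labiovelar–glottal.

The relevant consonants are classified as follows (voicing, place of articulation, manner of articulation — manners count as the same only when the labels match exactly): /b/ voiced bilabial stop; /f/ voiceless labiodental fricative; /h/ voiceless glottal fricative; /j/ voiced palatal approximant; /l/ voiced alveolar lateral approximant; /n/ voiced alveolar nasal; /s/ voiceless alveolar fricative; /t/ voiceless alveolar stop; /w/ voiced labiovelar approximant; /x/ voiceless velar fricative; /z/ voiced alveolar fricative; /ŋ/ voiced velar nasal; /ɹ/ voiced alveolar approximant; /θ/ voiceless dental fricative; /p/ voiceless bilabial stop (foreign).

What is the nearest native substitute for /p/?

b

/b/ is closest: same manner (stop), place distance 0 (bilabial→bilabial), voicing differs (+1); total 1. Next closest is /t/ at distance 3.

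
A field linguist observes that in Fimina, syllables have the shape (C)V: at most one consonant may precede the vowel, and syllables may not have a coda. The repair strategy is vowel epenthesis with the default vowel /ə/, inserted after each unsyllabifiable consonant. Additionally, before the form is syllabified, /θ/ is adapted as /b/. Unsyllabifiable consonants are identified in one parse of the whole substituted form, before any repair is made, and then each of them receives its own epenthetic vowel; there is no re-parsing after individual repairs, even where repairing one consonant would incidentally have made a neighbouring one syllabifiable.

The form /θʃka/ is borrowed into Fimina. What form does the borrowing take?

bəʃəka

Substitution: /θ/ → /b/, giving /bʃka/.
The consonants /b/, /ʃ/ cannot be parsed into a legal (C)V syllable (no codas are permitted; onsets are limited to one consonant).
Epenthesis after each stranded consonant: /b/ → /bə/, /ʃ/ → /ʃə/.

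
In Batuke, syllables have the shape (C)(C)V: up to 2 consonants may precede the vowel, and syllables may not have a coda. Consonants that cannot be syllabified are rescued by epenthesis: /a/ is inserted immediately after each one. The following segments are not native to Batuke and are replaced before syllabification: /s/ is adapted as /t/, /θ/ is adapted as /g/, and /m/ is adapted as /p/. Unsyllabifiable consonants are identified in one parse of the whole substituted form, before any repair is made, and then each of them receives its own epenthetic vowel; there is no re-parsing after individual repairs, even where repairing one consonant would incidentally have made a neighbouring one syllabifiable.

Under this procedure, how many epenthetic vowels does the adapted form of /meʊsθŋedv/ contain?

3

After substitution the input is /peʊtgŋedv/.
The unsyllabifiable consonants are /t/, /d/, /v/; each receives one epenthetic vowel.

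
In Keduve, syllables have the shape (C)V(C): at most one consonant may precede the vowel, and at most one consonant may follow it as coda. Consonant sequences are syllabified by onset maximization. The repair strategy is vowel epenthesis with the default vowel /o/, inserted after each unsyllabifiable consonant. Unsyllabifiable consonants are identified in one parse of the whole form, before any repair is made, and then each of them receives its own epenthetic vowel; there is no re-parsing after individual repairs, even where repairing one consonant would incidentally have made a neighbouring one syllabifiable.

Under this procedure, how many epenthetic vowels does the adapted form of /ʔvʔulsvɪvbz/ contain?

The unsyllabifiable consonants are /ʔ/, /v/, /s/, /b/, /z/; each receives one epenthetic vowel.

5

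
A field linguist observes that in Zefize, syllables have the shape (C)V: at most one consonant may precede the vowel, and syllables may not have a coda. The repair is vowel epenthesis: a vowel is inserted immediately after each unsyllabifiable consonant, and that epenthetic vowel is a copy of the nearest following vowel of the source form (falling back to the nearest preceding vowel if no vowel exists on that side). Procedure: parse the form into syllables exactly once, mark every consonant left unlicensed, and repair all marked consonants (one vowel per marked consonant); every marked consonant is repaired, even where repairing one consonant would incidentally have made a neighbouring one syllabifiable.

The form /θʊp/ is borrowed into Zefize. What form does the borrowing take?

θʊpʊ

Under (C)V, the unsyllabifiable consonants are /p/ (no codas are permitted; onsets are limited to one consonant).
Each unlicensed consonant becomes the onset of a new syllable: /p/ → /pʊ/.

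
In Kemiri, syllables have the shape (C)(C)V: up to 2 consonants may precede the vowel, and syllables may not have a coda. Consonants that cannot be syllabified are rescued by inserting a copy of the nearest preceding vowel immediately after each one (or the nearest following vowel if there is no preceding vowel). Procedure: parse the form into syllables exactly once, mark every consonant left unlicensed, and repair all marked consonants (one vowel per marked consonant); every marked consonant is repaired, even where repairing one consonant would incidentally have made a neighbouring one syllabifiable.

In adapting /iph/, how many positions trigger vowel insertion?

The unsyllabifiable consonants are /p/, /h/; each receives one epenthetic vowel.

2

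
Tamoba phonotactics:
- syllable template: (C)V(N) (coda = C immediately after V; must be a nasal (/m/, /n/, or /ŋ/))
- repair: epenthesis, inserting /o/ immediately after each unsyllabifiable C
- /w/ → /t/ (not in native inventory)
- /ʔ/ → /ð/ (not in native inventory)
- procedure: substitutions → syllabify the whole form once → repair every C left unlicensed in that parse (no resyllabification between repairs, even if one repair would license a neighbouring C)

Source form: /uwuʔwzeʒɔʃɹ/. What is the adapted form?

utuðotozeʒɔʃoɹo

Substitution: /w/ → /t/, /ʔ/ → /ð/, giving /utuðtzeʒɔʃɹ/.
The consonants /ð/, /t/, /ʃ/, /ɹ/ cannot be parsed into a legal (C)V(N) syllable (only a nasal (/m/, /n/, or /ŋ/) is licensed in coda position; onsets are limited to one consonant).
Inserting the epenthetic vowel yields /ð/ → /ðo/, /t/ → /to/, /ʃ/ → /ʃo/, /ɹ/ → /ɹo/.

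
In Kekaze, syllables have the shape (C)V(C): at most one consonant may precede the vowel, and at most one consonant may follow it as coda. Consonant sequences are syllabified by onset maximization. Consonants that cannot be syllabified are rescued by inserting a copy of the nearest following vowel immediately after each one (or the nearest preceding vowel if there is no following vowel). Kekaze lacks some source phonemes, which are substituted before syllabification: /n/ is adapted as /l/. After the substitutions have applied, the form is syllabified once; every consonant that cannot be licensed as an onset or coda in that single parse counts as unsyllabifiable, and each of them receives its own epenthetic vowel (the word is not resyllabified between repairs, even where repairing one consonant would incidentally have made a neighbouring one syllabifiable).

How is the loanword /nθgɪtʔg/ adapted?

lɪθɪgɪtʔɪgɪ

Substitution: /n/ → /l/, giving /lθgɪtʔg/.
The consonants /l/, /θ/, /ʔ/, /g/ cannot be parsed into a legal (C)V(C) syllable (at most one coda consonant is licensed; onsets are limited to one consonant).
Each unlicensed consonant becomes the onset of a new syllable: /l/ → /lɪ/, /θ/ → /θɪ/, /ʔ/ → /ʔɪ/, /g/ → /gɪ/.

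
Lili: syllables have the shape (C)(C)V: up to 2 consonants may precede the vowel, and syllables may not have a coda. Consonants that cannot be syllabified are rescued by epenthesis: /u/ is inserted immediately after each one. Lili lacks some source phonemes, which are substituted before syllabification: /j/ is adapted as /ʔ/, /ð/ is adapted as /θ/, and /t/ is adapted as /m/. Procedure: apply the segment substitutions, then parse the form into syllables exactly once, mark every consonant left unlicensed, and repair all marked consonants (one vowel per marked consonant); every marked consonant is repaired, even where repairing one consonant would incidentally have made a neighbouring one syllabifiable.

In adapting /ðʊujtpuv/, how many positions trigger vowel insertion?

After substitution the input is /θʊuʔmpuv/.
The unsyllabifiable consonants are /ʔ/, /v/; each receives one epenthetic vowel.

2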